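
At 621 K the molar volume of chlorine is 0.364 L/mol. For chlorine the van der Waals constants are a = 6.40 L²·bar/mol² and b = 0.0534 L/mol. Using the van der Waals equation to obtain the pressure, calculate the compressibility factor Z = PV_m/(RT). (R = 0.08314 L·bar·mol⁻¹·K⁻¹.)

P = RT/(V_m − b) − a/V_m² = (0.08314)(621)/(0.364 − 0.0534) − 6.40/(0.364)²
  = 51.630/0.31060 − 48.303 = 166.23 − 48.303 = 117.93 bar
Z = PV_m/(RT) = (117.93)(0.364)/((0.08314)(621)) = 42.927/51.630 = 0.8314

Z ≈ 0.8314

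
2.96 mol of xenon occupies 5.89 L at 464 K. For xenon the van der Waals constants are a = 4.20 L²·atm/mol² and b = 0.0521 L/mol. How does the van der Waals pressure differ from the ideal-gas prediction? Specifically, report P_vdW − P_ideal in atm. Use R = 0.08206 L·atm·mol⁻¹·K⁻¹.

Ideal: P_ideal = nRT/V = (2.96)(0.08206)(464)/5.89 = 19.1349 atm
vdW: P = nRT/(V − nb) − a n²/V² = 112.704/5.73578 − 36.7987/34.6921 = 19.6493 − 1.06072 = 18.5886 atm
ΔP = 18.5886 − 19.1349 = -0.546 atm

ΔP ≈ -0.546 atm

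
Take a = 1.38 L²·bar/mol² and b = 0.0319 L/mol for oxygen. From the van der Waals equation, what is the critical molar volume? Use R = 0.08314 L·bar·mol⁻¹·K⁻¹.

For a van der Waals gas, V_m,c = 3b.
V_m,c = 3×0.0319 = 0.09570 L/mol

V_m,c ≈ 0.09570 L/mol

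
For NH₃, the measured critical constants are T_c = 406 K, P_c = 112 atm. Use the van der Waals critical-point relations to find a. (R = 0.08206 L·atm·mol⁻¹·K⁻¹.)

a ≈ 4.181 L²·atm/mol²

From T_c = 8a/(27Rb) and P_c = a/(27b²): a = 27 R² T_c²/(64 P_c).
a = 27×(0.08206)²×(406)²/(64×112) = 29969/7168.0 = 4.181 L²·atm/mol²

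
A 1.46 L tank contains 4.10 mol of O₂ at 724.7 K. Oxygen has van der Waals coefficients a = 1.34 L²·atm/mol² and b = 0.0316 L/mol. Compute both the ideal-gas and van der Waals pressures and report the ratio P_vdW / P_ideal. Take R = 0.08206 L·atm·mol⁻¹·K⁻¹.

Ideal: P_ideal = nRT/V = (4.10)(0.08206)(724.7)/1.46 = 167.002 atm
vdW: P = nRT/(V − nb) − a n²/V² = 243.822/1.33044 − 22.5254/2.13160 = 183.264 − 10.5674 = 172.697 atm
Ratio = 172.697/167.002 = 1.034

P_vdW / P_ideal ≈ 1.034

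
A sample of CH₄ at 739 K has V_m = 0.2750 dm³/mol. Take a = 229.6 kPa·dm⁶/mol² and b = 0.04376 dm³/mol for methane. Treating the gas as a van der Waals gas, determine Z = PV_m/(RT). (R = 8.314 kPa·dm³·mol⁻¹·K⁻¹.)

P = RT/(V_m − b) − a/V_m² = (8.314)(739)/(0.2750 − 0.04376) − 229.6/(0.2750)²
  = 6144.0/0.23124 − 3036.0 = 26570 − 3036.0 = 23534 kPa
Z = PV_m/(RT) = (23534)(0.2750)/((8.314)(739)) = 6471.9/6144.0 = 1.053

Z ≈ 1.053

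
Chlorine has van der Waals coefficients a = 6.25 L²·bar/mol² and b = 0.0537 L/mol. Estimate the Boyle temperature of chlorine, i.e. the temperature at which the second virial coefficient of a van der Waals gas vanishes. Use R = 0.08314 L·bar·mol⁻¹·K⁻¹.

T_B ≈ 1400 K

For a van der Waals gas the second virial coefficient B₂ = b − a/(RT) vanishes at T_B = a/(Rb).
T_B = 6.25/(0.08314×0.0537) = 6.25/0.0044646 = 1400 K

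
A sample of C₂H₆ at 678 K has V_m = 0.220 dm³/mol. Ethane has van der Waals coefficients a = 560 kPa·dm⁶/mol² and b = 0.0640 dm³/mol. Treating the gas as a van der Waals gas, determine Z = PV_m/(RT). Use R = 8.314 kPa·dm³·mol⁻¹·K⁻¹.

P = RT/(V_m − b) − a/V_m² = (8.314)(678)/(0.220 − 0.0640) − 560/(0.220)²
  = 5636.9/0.15600 − 11570 = 36134 − 11570 = 24564 kPa
Z = PV_m/(RT) = (24564)(0.220)/((8.314)(678)) = 5404.1/5636.9 = 0.9587

Z ≈ 0.9587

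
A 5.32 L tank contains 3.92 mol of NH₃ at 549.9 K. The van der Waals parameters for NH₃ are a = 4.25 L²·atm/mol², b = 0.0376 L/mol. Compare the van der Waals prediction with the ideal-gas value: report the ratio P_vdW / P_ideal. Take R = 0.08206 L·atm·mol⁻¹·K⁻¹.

Ideal: P_ideal = nRT/V = (3.92)(0.08206)(549.9)/5.32 = 33.2498 atm
vdW: P = nRT/(V − nb) − a n²/V² = 176.889/5.17261 − 65.3072/28.3024 = 34.1972 − 2.30748 = 31.8897 atm
Ratio = 31.8897/33.2498 = 0.9591

P_vdW / P_ideal ≈ 0.9591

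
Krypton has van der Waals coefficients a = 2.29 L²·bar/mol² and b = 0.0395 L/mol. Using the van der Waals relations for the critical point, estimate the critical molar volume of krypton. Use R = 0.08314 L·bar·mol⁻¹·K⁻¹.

V_m,c ≈ 0.1185 L/mol

For a van der Waals gas, V_m,c = 3b.
V_m,c = 3×0.0395 = 0.1185 L/mol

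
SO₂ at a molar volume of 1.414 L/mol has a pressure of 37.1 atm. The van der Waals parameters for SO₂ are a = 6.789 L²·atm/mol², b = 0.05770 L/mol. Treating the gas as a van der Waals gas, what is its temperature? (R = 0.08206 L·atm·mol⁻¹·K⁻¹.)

T ≈ 669.3 K

T = (P + a/V_m²)(V_m − b)/R
P + a/V_m² = 37.1 + 6.789/(1.414)² = 40.496 atm
V_m − b = 1.414 − 0.05770 = 1.3563 L/mol
T = (40.496)(1.3563)/0.08206 = 669.3 K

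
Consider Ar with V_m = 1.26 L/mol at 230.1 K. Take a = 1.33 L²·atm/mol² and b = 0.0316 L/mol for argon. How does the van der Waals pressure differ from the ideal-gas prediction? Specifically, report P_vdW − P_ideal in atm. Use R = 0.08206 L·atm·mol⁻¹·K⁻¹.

ΔP ≈ -0.452 atm

Ideal: P_ideal = RT/V_m = (0.08206)(230.1)/1.26 = 14.9857 atm
vdW: P = RT/(V_m − b) − a/V_m² = 18.8820/1.22840 − 1.33/1.58760 = 15.3712 − 0.837743 = 14.5335 atm
ΔP = 14.5335 − 14.9857 = -0.452 atm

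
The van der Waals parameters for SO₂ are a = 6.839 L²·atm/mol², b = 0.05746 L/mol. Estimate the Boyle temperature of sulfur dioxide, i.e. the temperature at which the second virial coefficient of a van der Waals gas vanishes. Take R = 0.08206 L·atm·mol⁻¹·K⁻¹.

T_B ≈ 1450 K

For a van der Waals gas the second virial coefficient B₂ = b − a/(RT) vanishes at T_B = a/(Rb).
T_B = 6.839/(0.08206×0.05746) = 6.839/0.0047152 = 1450 K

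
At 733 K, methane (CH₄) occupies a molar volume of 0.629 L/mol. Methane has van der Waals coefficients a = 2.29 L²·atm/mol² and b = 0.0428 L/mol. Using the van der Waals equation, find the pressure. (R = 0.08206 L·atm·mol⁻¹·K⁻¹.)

P = RT/(V_m − b) − a/V_m²
RT/(V_m − b) = (0.08206)(733)/(0.629 − 0.0428) = 60.150/0.58620 = 102.61 atm
a/V_m² = 2.29/(0.629)² = 5.7881 atm
P = 102.61 − 5.7881 = 96.82 atm

P ≈ 96.82 atm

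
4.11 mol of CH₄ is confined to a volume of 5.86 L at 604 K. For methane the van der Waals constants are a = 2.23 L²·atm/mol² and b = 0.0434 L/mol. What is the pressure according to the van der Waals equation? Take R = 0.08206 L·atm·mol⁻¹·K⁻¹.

P ≈ 34.76 atm

P = nRT/(V − nb) − a n²/V²
nRT/(V − nb) = (4.11)(0.08206)(604)/(5.86 − 4.11×0.0434) = 203.71/5.6816 = 35.854 atm
a n²/V² = (2.23)(4.11)²/(5.86)² = 1.0970 atm
P = 35.854 − 1.0970 = 34.76 atm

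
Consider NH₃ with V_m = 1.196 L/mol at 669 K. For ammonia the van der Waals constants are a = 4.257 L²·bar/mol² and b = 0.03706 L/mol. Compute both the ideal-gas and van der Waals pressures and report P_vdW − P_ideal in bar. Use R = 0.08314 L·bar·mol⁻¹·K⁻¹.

Ideal: P_ideal = RT/V_m = (0.08314)(669)/1.196 = 46.5056 bar
vdW: P = RT/(V_m − b) − a/V_m² = 55.6207/1.15894 − 4.257/1.43042 = 47.9927 − 2.97605 = 45.0167 bar
ΔP = 45.0167 − 46.5056 = -1.489 bar

ΔP ≈ -1.489 bar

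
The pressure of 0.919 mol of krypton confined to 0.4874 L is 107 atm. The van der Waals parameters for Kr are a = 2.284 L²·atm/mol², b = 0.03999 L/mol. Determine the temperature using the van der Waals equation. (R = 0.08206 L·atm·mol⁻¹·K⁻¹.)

T = (P + a n²/V²)(V − nb)/(nR)
P + a n²/V² = 107 + (2.284)(0.919)²/(0.4874)² = 115.12 atm
V − nb = 0.4874 − (0.919)(0.03999) = 0.45065 L
T = (115.12)(0.45065)/((0.919)(0.08206)) = 687.9 K

T ≈ 687.9 K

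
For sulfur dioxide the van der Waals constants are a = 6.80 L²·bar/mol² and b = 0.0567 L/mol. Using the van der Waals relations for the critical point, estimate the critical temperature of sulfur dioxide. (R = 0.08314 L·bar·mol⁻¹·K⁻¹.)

T_c ≈ 427.4 K

For a van der Waals gas, T_c = 8a/(27Rb).
T_c = 8×6.80/(27×0.08314×0.0567) = 54.400/0.12728 = 427.4 K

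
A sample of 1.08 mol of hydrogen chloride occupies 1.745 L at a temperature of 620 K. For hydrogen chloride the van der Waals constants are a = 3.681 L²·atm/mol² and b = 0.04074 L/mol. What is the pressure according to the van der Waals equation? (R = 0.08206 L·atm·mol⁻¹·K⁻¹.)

P = nRT/(V − nb) − a n²/V²
nRT/(V − nb) = (1.08)(0.08206)(620)/(1.745 − 1.08×0.04074) = 54.947/1.7010 = 32.303 atm
a n²/V² = (3.681)(1.08)²/(1.745)² = 1.4100 atm
P = 32.303 − 1.4100 = 30.89 atm

P ≈ 30.89 atm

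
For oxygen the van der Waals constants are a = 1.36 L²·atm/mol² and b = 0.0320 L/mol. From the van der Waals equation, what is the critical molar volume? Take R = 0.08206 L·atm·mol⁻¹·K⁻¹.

V_m,c ≈ 0.09600 L/mol

For a van der Waals gas, V_m,c = 3b.
V_m,c = 3×0.0320 = 0.09600 L/mol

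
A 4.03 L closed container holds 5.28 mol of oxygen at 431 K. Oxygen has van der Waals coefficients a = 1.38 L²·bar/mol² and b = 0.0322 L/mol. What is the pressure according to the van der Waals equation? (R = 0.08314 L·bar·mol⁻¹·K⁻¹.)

P = nRT/(V − nb) − a n²/V²
nRT/(V − nb) = (5.28)(0.08314)(431)/(4.03 − 5.28×0.0322) = 189.20/3.8600 = 49.016 bar
a n²/V² = (1.38)(5.28)²/(4.03)² = 2.3688 bar
P = 49.016 − 2.3688 = 46.65 bar

P ≈ 46.65 bar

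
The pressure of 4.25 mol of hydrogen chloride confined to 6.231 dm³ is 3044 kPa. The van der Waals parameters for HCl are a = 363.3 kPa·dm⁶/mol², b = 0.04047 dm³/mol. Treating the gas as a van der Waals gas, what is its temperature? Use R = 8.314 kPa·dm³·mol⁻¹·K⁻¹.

T = (P + a n²/V²)(V − nb)/(nR)
P + a n²/V² = 3044 + (363.3)(4.25)²/(6.231)² = 3213.0 kPa
V − nb = 6.231 − (4.25)(0.04047) = 6.0590 dm³
T = (3213.0)(6.0590)/((4.25)(8.314)) = 551.0 K

T ≈ 551.0 K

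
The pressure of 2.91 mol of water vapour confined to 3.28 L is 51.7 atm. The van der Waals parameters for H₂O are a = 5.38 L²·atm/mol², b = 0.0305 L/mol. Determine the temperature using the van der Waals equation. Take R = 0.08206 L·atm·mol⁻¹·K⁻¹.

T ≈ 747.5 K

T = (P + a n²/V²)(V − nb)/(nR)
P + a n²/V² = 51.7 + (5.38)(2.91)²/(3.28)² = 55.935 atm
V − nb = 3.28 − (2.91)(0.0305) = 3.1912 L
T = (55.935)(3.1912)/((2.91)(0.08206)) = 747.5 K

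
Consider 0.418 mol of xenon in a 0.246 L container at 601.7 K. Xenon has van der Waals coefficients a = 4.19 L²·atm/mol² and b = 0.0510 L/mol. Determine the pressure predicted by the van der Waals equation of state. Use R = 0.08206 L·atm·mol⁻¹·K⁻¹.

P = nRT/(V − nb) − a n²/V²
nRT/(V − nb) = (0.418)(0.08206)(601.7)/(0.246 − 0.418×0.0510) = 20.639/0.22468 = 91.860 atm
a n²/V² = (4.19)(0.418)²/(0.246)² = 12.098 atm
P = 91.860 − 12.098 = 79.76 atm

P ≈ 79.76 atm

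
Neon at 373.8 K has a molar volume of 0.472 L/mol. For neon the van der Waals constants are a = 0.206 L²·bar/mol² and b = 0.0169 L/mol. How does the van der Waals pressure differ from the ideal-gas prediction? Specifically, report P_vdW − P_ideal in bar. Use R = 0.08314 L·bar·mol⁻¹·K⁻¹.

ΔP ≈ 1.520 bar

Ideal: P_ideal = RT/V_m = (0.08314)(373.8)/0.472 = 65.8427 bar
vdW: P = RT/(V_m − b) − a/V_m² = 31.0777/0.455100 − 0.206/0.222784 = 68.2876 − 0.924662 = 67.3629 bar
ΔP = 67.3629 − 65.8427 = 1.520 bar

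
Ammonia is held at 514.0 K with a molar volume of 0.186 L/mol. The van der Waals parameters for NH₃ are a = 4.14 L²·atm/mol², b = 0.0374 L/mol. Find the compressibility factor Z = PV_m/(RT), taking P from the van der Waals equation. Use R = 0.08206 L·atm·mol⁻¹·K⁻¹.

Z ≈ 0.7240

P = RT/(V_m − b) − a/V_m² = (0.08206)(514.0)/(0.186 − 0.0374) − 4.14/(0.186)²
  = 42.179/0.14860 − 119.67 = 283.84 − 119.67 = 164.17 atm
Z = PV_m/(RT) = (164.17)(0.186)/((0.08206)(514.0)) = 30.536/42.179 = 0.7240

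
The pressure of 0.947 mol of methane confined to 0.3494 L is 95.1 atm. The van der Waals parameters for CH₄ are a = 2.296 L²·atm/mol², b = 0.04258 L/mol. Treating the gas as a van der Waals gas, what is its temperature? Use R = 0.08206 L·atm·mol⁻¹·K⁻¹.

T ≈ 445.3 K

T = (P + a n²/V²)(V − nb)/(nR)
P + a n²/V² = 95.1 + (2.296)(0.947)²/(0.3494)² = 111.97 atm
V − nb = 0.3494 − (0.947)(0.04258) = 0.30908 L
T = (111.97)(0.30908)/((0.947)(0.08206)) = 445.3 K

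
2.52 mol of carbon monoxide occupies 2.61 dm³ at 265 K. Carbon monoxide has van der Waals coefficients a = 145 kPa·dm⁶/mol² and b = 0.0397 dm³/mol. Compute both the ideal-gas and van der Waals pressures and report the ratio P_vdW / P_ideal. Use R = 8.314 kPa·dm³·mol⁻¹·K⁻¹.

Ideal: P_ideal = nRT/V = (2.52)(8.314)(265)/2.61 = 2127.24 kPa
vdW: P = nRT/(V − nb) − a n²/V² = 5552.09/2.50996 − 920.808/6.81210 = 2212.02 − 135.172 = 2076.85 kPa
Ratio = 2076.85/2127.24 = 0.9763

P_vdW / P_ideal ≈ 0.9763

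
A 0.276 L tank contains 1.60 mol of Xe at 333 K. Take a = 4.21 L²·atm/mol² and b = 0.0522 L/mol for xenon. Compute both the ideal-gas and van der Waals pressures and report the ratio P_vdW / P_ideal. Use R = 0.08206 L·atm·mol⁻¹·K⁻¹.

Ideal: P_ideal = nRT/V = (1.60)(0.08206)(333)/0.276 = 158.411 atm
vdW: P = nRT/(V − nb) − a n²/V² = 43.7216/0.192480 − 10.7776/0.0761760 = 227.149 − 141.483 = 85.666 atm
Ratio = 85.666/158.411 = 0.5408

P_vdW / P_ideal ≈ 0.5408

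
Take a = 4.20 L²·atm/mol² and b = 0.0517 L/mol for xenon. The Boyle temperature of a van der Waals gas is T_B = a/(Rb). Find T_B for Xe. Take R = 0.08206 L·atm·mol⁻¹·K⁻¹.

For a van der Waals gas the second virial coefficient B₂ = b − a/(RT) vanishes at T_B = a/(Rb).
T_B = 4.20/(0.08206×0.0517) = 4.20/0.0042425 = 990.0 K

T_B ≈ 990.0 K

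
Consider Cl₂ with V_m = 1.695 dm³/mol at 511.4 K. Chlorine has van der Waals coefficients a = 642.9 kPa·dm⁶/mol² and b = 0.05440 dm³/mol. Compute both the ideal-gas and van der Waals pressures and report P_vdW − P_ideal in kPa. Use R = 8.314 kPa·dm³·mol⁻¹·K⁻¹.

Ideal: P_ideal = RT/V_m = (8.314)(511.4)/1.695 = 2508.42 kPa
vdW: P = RT/(V_m − b) − a/V_m² = 4251.78/1.64060 − 642.9/2.87303 = 2591.60 − 223.771 = 2367.83 kPa
ΔP = 2367.83 − 2508.42 = -140.6 kPa

ΔP ≈ -140.6 kPa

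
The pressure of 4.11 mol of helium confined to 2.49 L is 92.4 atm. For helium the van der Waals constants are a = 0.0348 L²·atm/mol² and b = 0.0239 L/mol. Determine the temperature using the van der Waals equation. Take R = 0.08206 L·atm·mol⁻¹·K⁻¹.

T = (P + a n²/V²)(V − nb)/(nR)
P + a n²/V² = 92.4 + (0.0348)(4.11)²/(2.49)² = 92.495 atm
V − nb = 2.49 − (4.11)(0.0239) = 2.3918 L
T = (92.495)(2.3918)/((4.11)(0.08206)) = 655.9 K

T ≈ 655.9 K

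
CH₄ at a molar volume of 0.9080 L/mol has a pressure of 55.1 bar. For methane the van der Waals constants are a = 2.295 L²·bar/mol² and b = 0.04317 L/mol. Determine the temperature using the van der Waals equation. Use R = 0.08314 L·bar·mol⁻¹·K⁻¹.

T ≈ 602.1 K

T = (P + a/V_m²)(V_m − b)/R
P + a/V_m² = 55.1 + 2.295/(0.9080)² = 57.884 bar
V_m − b = 0.9080 − 0.04317 = 0.86483 L/mol
T = (57.884)(0.86483)/0.08314 = 602.1 K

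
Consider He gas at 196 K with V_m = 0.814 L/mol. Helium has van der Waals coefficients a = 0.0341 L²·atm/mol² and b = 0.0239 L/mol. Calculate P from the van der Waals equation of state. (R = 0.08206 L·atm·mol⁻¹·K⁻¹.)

P = RT/(V_m − b) − a/V_m²
RT/(V_m − b) = (0.08206)(196)/(0.814 − 0.0239) = 16.084/0.79010 = 20.357 atm
a/V_m² = 0.0341/(0.814)² = 0.051464 atm
P = 20.357 − 0.051464 = 20.31 atm

P ≈ 20.31 atm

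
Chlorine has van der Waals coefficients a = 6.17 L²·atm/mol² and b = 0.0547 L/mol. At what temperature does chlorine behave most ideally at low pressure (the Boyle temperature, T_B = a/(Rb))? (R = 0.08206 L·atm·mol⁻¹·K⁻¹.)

For a van der Waals gas the second virial coefficient B₂ = b − a/(RT) vanishes at T_B = a/(Rb).
T_B = 6.17/(0.08206×0.0547) = 6.17/0.0044887 = 1375 K

T_B ≈ 1375 K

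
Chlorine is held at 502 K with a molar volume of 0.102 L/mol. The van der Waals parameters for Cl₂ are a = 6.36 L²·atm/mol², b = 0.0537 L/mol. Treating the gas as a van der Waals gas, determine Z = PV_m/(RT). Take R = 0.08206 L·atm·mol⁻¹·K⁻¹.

Z ≈ 0.5982

P = RT/(V_m − b) − a/V_m² = (0.08206)(502)/(0.102 − 0.0537) − 6.36/(0.102)²
  = 41.194/0.048300 − 611.30 = 852.88 − 611.30 = 241.58 atm
Z = PV_m/(RT) = (241.58)(0.102)/((0.08206)(502)) = 24.641/41.194 = 0.5982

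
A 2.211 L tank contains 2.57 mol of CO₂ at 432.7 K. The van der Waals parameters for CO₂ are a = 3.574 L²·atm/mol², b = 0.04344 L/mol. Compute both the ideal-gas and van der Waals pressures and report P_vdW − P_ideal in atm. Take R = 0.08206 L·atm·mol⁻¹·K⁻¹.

Ideal: P_ideal = nRT/V = (2.57)(0.08206)(432.7)/2.211 = 41.2727 atm
vdW: P = nRT/(V − nb) − a n²/V² = 91.2539/2.09936 − 23.6059/4.88852 = 43.4675 − 4.82884 = 38.6387 atm
ΔP = 38.6387 − 41.2727 = -2.634 atm

ΔP ≈ -2.634 atm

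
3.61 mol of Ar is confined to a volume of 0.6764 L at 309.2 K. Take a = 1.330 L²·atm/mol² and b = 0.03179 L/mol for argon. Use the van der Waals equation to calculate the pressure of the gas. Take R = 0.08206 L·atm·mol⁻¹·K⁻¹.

P ≈ 125.2 atm

P = nRT/(V − nb) − a n²/V²
nRT/(V − nb) = (3.61)(0.08206)(309.2)/(0.6764 − 3.61×0.03179) = 91.596/0.56164 = 163.09 atm
a n²/V² = (1.330)(3.61)²/(0.6764)² = 37.884 atm
P = 163.09 − 37.884 = 125.2 atm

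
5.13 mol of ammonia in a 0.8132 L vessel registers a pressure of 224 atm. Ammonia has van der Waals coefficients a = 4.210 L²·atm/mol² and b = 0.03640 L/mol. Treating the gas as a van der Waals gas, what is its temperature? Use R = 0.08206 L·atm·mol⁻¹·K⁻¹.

T = (P + a n²/V²)(V − nb)/(nR)
P + a n²/V² = 224 + (4.210)(5.13)²/(0.8132)² = 391.54 atm
V − nb = 0.8132 − (5.13)(0.03640) = 0.62647 L
T = (391.54)(0.62647)/((5.13)(0.08206)) = 582.7 K

T ≈ 582.7 K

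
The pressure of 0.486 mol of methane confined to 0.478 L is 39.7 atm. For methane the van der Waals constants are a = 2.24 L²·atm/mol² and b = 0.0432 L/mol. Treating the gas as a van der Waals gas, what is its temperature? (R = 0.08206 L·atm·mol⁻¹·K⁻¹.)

T ≈ 481.5 K

T = (P + a n²/V²)(V − nb)/(nR)
P + a n²/V² = 39.7 + (2.24)(0.486)²/(0.478)² = 42.016 atm
V − nb = 0.478 − (0.486)(0.0432) = 0.45700 L
T = (42.016)(0.45700)/((0.486)(0.08206)) = 481.5 K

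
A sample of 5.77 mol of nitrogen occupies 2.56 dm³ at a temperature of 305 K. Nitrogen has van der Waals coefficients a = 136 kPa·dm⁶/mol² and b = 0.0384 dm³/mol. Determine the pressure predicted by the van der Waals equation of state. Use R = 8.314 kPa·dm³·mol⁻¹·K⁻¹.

P = nRT/(V − nb) − a n²/V²
nRT/(V − nb) = (5.77)(8.314)(305)/(2.56 − 5.77×0.0384) = 14631/2.3384 = 6256.8 kPa
a n²/V² = (136)(5.77)²/(2.56)² = 690.89 kPa
P = 6256.8 − 690.89 = 5566 kPa

P ≈ 5566 kPa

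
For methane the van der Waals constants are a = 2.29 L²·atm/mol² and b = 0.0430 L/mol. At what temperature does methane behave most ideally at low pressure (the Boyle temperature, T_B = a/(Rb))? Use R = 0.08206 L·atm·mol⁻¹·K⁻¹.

For a van der Waals gas the second virial coefficient B₂ = b − a/(RT) vanishes at T_B = a/(Rb).
T_B = 2.29/(0.08206×0.0430) = 2.29/0.0035286 = 649.0 K

T_B ≈ 649.0 K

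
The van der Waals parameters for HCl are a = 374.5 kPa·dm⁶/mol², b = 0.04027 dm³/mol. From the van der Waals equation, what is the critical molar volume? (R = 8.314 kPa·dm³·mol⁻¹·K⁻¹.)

V_m,c ≈ 0.1208 dm³/mol

For a van der Waals gas, V_m,c = 3b.
V_m,c = 3×0.04027 = 0.1208 dm³/mol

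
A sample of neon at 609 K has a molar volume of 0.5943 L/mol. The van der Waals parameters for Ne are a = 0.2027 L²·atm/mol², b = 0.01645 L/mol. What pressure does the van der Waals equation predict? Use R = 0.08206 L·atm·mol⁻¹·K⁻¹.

P ≈ 85.91 atm

P = RT/(V_m − b) − a/V_m²
RT/(V_m − b) = (0.08206)(609)/(0.5943 − 0.01645) = 49.975/0.57785 = 86.484 atm
a/V_m² = 0.2027/(0.5943)² = 0.57391 atm
P = 86.484 − 0.57391 = 85.91 atm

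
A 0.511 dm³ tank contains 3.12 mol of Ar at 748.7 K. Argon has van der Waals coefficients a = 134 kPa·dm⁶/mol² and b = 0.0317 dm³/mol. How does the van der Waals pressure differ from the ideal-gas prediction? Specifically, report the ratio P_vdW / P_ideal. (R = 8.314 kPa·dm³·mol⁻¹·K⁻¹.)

P_vdW / P_ideal ≈ 1.109

Ideal: P_ideal = nRT/V = (3.12)(8.314)(748.7)/0.511 = 38005.9 kPa
vdW: P = nRT/(V − nb) − a n²/V² = 19421.0/0.412096 − 1304.41/0.261121 = 47127.4 − 4995.42 = 42132.0 kPa
Ratio = 42132.0/38005.9 = 1.109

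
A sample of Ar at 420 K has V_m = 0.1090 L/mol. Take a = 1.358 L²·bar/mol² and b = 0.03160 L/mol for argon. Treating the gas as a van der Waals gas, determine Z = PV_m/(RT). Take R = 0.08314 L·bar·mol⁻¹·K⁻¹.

Z ≈ 1.051

P = RT/(V_m − b) − a/V_m² = (0.08314)(420)/(0.1090 − 0.03160) − 1.358/(0.1090)²
  = 34.919/0.077400 − 114.30 = 451.15 − 114.30 = 336.85 bar
Z = PV_m/(RT) = (336.85)(0.1090)/((0.08314)(420)) = 36.717/34.919 = 1.051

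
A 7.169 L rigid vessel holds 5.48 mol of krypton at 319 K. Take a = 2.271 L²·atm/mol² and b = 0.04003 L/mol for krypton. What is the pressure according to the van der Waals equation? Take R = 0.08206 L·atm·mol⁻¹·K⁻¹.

P = nRT/(V − nb) − a n²/V²
nRT/(V − nb) = (5.48)(0.08206)(319)/(7.169 − 5.48×0.04003) = 143.45/6.9496 = 20.641 atm
a n²/V² = (2.271)(5.48)²/(7.169)² = 1.3270 atm
P = 20.641 − 1.3270 = 19.31 atm

P ≈ 19.31 atm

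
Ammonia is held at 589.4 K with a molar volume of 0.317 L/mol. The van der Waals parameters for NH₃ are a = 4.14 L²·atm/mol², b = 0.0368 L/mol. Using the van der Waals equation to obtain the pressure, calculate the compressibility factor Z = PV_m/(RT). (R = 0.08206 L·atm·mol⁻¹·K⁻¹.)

Z ≈ 0.8613

P = RT/(V_m − b) − a/V_m² = (0.08206)(589.4)/(0.317 − 0.0368) − 4.14/(0.317)²
  = 48.366/0.28020 − 41.199 = 172.61 − 41.199 = 131.41 atm
Z = PV_m/(RT) = (131.41)(0.317)/((0.08206)(589.4)) = 41.657/48.366 = 0.8613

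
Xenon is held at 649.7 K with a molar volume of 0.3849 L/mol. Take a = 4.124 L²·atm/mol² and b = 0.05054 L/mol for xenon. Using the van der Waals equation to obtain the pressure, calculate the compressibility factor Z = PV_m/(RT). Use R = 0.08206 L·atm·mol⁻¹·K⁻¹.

Z ≈ 0.9502

P = RT/(V_m − b) − a/V_m² = (0.08206)(649.7)/(0.3849 − 0.05054) − 4.124/(0.3849)²
  = 53.314/0.33436 − 27.837 = 159.45 − 27.837 = 131.61 atm
Z = PV_m/(RT) = (131.61)(0.3849)/((0.08206)(649.7)) = 50.657/53.314 = 0.9502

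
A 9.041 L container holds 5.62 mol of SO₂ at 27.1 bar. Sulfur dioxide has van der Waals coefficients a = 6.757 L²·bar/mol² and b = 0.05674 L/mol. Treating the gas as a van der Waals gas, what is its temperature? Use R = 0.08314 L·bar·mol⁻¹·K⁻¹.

T ≈ 554.6 K

T = (P + a n²/V²)(V − nb)/(nR)
P + a n²/V² = 27.1 + (6.757)(5.62)²/(9.041)² = 29.711 bar
V − nb = 9.041 − (5.62)(0.05674) = 8.7221 L
T = (29.711)(8.7221)/((5.62)(0.08314)) = 554.6 K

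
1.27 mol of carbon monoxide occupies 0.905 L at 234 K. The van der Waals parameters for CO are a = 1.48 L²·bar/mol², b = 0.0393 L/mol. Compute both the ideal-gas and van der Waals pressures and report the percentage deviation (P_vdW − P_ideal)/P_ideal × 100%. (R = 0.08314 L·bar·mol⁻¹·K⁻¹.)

-4.84 %

Ideal: P_ideal = nRT/V = (1.27)(0.08314)(234)/0.905 = 27.3012 bar
vdW: P = nRT/(V − nb) − a n²/V² = 24.7075/0.855089 − 2.38709/0.819025 = 28.8947 − 2.91455 = 25.9802 bar
% deviation = (25.9802 − 27.3012)/27.3012 × 100% = -4.84%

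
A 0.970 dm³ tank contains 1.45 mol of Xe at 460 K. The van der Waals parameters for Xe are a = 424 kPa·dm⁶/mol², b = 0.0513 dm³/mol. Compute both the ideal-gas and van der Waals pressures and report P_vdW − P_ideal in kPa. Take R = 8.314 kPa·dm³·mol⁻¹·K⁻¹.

ΔP ≈ -472.6 kPa

Ideal: P_ideal = nRT/V = (1.45)(8.314)(460)/0.970 = 5716.95 kPa
vdW: P = nRT/(V − nb) − a n²/V² = 5545.44/0.895615 − 891.460/0.940900 = 6191.77 − 947.455 = 5244.32 kPa
ΔP = 5244.32 − 5716.95 = -472.6 kPa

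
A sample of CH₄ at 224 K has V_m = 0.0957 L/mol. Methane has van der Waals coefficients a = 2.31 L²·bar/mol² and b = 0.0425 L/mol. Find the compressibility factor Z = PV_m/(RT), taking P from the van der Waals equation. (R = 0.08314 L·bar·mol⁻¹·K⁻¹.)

P = RT/(V_m − b) − a/V_m² = (0.08314)(224)/(0.0957 − 0.0425) − 2.31/(0.0957)²
  = 18.623/0.053200 − 252.22 = 350.06 − 252.22 = 97.84 bar
Z = PV_m/(RT) = (97.84)(0.0957)/((0.08314)(224)) = 9.3633/18.623 = 0.5028

Z ≈ 0.5028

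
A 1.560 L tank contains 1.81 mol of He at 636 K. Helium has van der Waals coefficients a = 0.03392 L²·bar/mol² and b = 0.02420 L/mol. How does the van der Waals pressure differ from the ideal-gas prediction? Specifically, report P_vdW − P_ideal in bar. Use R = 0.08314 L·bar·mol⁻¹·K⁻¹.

ΔP ≈ 1.727 bar

Ideal: P_ideal = nRT/V = (1.81)(0.08314)(636)/1.560 = 61.3509 bar
vdW: P = nRT/(V − nb) − a n²/V² = 95.7074/1.51620 − 0.111125/2.43360 = 63.1232 − 0.0456628 = 63.0775 bar
ΔP = 63.0775 − 61.3509 = 1.727 bar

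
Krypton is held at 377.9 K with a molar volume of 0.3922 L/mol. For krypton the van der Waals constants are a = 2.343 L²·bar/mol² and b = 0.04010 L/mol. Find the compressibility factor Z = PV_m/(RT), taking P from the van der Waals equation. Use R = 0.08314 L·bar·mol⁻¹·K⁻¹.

P = RT/(V_m − b) − a/V_m² = (0.08314)(377.9)/(0.3922 − 0.04010) − 2.343/(0.3922)²
  = 31.419/0.35210 − 15.232 = 89.233 − 15.232 = 74.001 bar
Z = PV_m/(RT) = (74.001)(0.3922)/((0.08314)(377.9)) = 29.023/31.419 = 0.9237

Z ≈ 0.9237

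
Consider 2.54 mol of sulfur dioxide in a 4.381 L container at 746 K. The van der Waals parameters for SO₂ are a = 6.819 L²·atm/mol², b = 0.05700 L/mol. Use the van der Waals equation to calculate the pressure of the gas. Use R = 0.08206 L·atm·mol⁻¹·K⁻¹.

P = nRT/(V − nb) − a n²/V²
nRT/(V − nb) = (2.54)(0.08206)(746)/(4.381 − 2.54×0.05700) = 155.49/4.2362 = 36.705 atm
a n²/V² = (6.819)(2.54)²/(4.381)² = 2.2921 atm
P = 36.705 − 2.2921 = 34.41 atm

P ≈ 34.41 atm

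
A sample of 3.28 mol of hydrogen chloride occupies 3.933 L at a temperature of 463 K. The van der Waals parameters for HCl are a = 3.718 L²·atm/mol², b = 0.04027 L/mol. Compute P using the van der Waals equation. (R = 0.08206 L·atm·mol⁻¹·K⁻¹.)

P ≈ 30.20 atm

P = nRT/(V − nb) − a n²/V²
nRT/(V − nb) = (3.28)(0.08206)(463)/(3.933 − 3.28×0.04027) = 124.62/3.8009 = 32.787 atm
a n²/V² = (3.718)(3.28)²/(3.933)² = 2.5859 atm
P = 32.787 − 2.5859 = 30.20 atm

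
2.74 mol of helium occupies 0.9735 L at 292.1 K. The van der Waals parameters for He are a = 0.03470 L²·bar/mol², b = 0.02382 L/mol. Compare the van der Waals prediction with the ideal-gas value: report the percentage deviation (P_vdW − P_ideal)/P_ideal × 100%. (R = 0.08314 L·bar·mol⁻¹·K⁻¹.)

6.78 %

Ideal: P_ideal = nRT/V = (2.74)(0.08314)(292.1)/0.9735 = 68.3528 bar
vdW: P = nRT/(V − nb) − a n²/V² = 66.5414/0.908233 − 0.260514/0.947702 = 73.2647 − 0.274890 = 72.9898 bar
% deviation = (72.9898 − 68.3528)/68.3528 × 100% = 6.78%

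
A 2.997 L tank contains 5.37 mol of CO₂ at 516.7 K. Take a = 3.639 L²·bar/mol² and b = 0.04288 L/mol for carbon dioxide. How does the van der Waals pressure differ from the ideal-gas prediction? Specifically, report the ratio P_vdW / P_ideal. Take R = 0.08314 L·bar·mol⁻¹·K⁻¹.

Ideal: P_ideal = nRT/V = (5.37)(0.08314)(516.7)/2.997 = 76.9726 bar
vdW: P = nRT/(V − nb) − a n²/V² = 230.687/2.76673 − 104.937/8.98201 = 83.3789 − 11.6830 = 71.6959 bar
Ratio = 71.6959/76.9726 = 0.9314

P_vdW / P_ideal ≈ 0.9314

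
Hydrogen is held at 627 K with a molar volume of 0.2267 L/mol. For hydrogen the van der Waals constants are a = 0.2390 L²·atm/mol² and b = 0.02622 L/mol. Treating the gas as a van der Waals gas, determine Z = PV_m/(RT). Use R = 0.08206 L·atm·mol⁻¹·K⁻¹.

Z ≈ 1.110

P = RT/(V_m − b) − a/V_m² = (0.08206)(627)/(0.2267 − 0.02622) − 0.2390/(0.2267)²
  = 51.452/0.20048 − 4.6504 = 256.64 − 4.6504 = 251.99 atm
Z = PV_m/(RT) = (251.99)(0.2267)/((0.08206)(627)) = 57.126/51.452 = 1.110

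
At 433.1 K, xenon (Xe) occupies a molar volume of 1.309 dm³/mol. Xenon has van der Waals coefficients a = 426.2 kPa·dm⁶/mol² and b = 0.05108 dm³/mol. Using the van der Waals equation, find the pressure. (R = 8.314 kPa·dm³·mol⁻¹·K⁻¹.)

P = RT/(V_m − b) − a/V_m²
RT/(V_m − b) = (8.314)(433.1)/(1.309 − 0.05108) = 3600.8/1.2579 = 2862.5 kPa
a/V_m² = 426.2/(1.309)² = 248.73 kPa
P = 2862.5 − 248.73 = 2614 kPa

P ≈ 2614 kPa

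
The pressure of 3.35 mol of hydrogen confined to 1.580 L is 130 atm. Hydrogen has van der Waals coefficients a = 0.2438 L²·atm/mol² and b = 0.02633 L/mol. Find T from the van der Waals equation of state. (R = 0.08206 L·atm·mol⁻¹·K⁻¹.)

T = (P + a n²/V²)(V − nb)/(nR)
P + a n²/V² = 130 + (0.2438)(3.35)²/(1.580)² = 131.10 atm
V − nb = 1.580 − (3.35)(0.02633) = 1.4918 L
T = (131.10)(1.4918)/((3.35)(0.08206)) = 711.4 K

T ≈ 711.4 K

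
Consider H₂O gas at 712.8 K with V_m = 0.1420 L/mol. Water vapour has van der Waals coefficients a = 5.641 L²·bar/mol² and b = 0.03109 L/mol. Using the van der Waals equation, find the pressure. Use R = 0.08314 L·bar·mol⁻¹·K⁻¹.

P = RT/(V_m − b) − a/V_m²
RT/(V_m − b) = (0.08314)(712.8)/(0.1420 − 0.03109) = 59.262/0.11091 = 534.33 bar
a/V_m² = 5.641/(0.1420)² = 279.76 bar
P = 534.33 − 279.76 = 254.6 bar

P ≈ 254.6 bar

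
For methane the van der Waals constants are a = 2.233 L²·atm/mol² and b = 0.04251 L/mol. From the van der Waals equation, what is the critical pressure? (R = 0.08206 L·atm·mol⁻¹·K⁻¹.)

P_c ≈ 45.77 atm

For a van der Waals gas, P_c = a/(27b²).
P_c = 2.233/(27×(0.04251)²) = 2.233/0.048792 = 45.77 atm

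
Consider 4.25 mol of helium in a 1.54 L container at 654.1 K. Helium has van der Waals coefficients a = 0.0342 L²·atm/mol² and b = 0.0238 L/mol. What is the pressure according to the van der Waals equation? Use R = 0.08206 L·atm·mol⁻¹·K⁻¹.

P ≈ 158.3 atm

P = nRT/(V − nb) − a n²/V²
nRT/(V − nb) = (4.25)(0.08206)(654.1)/(1.54 − 4.25×0.0238) = 228.12/1.4389 = 158.54 atm
a n²/V² = (0.0342)(4.25)²/(1.54)² = 0.26047 atm
P = 158.54 − 0.26047 = 158.3 atm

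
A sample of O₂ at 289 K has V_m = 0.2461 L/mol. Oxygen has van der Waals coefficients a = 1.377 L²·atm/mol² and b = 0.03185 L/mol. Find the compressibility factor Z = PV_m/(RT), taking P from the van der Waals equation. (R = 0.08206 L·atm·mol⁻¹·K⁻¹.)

P = RT/(V_m − b) − a/V_m² = (0.08206)(289)/(0.2461 − 0.03185) − 1.377/(0.2461)²
  = 23.715/0.21425 − 22.736 = 110.69 − 22.736 = 87.95 atm
Z = PV_m/(RT) = (87.95)(0.2461)/((0.08206)(289)) = 21.644/23.715 = 0.9127

Z ≈ 0.9127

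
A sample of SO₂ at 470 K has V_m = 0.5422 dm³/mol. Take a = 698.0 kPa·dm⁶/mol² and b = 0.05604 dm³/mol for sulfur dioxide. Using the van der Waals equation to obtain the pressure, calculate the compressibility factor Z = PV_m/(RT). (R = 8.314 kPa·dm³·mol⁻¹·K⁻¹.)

P = RT/(V_m − b) − a/V_m² = (8.314)(470)/(0.5422 − 0.05604) − 698.0/(0.5422)²
  = 3907.6/0.48616 − 2374.3 = 8037.7 − 2374.3 = 5663.4 kPa
Z = PV_m/(RT) = (5663.4)(0.5422)/((8.314)(470)) = 3070.7/3907.6 = 0.7858

Z ≈ 0.7858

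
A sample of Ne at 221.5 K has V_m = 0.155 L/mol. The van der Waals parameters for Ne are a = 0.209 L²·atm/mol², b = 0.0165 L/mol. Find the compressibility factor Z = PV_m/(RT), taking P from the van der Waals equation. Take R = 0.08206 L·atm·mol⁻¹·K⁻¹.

Z ≈ 1.045

P = RT/(V_m − b) − a/V_m² = (0.08206)(221.5)/(0.155 − 0.0165) − 0.209/(0.155)²
  = 18.176/0.13850 − 8.6993 = 131.23 − 8.6993 = 122.53 atm
Z = PV_m/(RT) = (122.53)(0.155)/((0.08206)(221.5)) = 18.992/18.176 = 1.045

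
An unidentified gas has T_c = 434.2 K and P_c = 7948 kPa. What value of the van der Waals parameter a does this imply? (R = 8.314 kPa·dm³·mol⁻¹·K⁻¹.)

a ≈ 691.7 kPa·dm⁶/mol²

From T_c = 8a/(27Rb) and P_c = a/(27b²): a = 27 R² T_c²/(64 P_c).
a = 27×(8.314)²×(434.2)²/(64×7948) = 351854770/508672 = 691.7 kPa·dm⁶/mol²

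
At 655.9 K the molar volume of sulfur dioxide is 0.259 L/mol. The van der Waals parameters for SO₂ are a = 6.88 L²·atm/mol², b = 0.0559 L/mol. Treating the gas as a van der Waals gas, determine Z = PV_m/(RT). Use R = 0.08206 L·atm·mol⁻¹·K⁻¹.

P = RT/(V_m − b) − a/V_m² = (0.08206)(655.9)/(0.259 − 0.0559) − 6.88/(0.259)²
  = 53.823/0.20310 − 102.56 = 265.01 − 102.56 = 162.45 atm
Z = PV_m/(RT) = (162.45)(0.259)/((0.08206)(655.9)) = 42.075/53.823 = 0.7817

Z ≈ 0.7817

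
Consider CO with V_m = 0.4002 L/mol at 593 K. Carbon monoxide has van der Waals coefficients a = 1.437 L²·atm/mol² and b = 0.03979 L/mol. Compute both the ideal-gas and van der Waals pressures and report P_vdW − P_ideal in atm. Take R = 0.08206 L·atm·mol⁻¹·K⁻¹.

ΔP ≈ 4.45 atm

Ideal: P_ideal = RT/V_m = (0.08206)(593)/0.4002 = 121.593 atm
vdW: P = RT/(V_m − b) − a/V_m² = 48.6616/0.360410 − 1.437/0.160160 = 135.017 − 8.97228 = 126.045 atm
ΔP = 126.045 − 121.593 = 4.45 atm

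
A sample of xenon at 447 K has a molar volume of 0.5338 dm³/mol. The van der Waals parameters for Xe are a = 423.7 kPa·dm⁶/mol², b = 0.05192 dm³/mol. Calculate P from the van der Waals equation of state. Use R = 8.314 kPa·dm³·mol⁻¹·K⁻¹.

P = RT/(V_m − b) − a/V_m²
RT/(V_m − b) = (8.314)(447)/(0.5338 − 0.05192) = 3716.4/0.48188 = 7712.3 kPa
a/V_m² = 423.7/(0.5338)² = 1487.0 kPa
P = 7712.3 − 1487.0 = 6225 kPa

P ≈ 6225 kPa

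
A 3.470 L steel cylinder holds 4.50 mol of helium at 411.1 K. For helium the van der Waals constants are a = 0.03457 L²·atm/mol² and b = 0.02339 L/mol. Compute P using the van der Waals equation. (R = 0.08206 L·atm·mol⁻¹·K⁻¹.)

P ≈ 45.06 atm

P = nRT/(V − nb) − a n²/V²
nRT/(V − nb) = (4.50)(0.08206)(411.1)/(3.470 − 4.50×0.02339) = 151.81/3.3647 = 45.118 atm
a n²/V² = (0.03457)(4.50)²/(3.470)² = 0.058139 atm
P = 45.118 − 0.058139 = 45.06 atm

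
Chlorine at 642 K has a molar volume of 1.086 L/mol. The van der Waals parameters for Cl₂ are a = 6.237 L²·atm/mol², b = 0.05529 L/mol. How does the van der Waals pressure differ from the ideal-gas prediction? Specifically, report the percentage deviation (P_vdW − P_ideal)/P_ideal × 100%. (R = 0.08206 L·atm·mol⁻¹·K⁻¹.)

Ideal: P_ideal = RT/V_m = (0.08206)(642)/1.086 = 48.5106 atm
vdW: P = RT/(V_m − b) − a/V_m² = 52.6825/1.03071 − 6.237/1.17940 = 51.1128 − 5.28828 = 45.8245 atm
% deviation = (45.8245 − 48.5106)/48.5106 × 100% = -5.54%

-5.54 %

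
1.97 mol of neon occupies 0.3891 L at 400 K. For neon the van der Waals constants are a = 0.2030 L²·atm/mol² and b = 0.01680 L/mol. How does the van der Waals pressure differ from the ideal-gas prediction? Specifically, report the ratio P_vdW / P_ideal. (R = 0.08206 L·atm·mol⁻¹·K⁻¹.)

P_vdW / P_ideal ≈ 1.062

Ideal: P_ideal = nRT/V = (1.97)(0.08206)(400)/0.3891 = 166.187 atm
vdW: P = nRT/(V − nb) − a n²/V² = 64.6633/0.356004 − 0.787823/0.151399 = 181.636 − 5.20362 = 176.432 atm
Ratio = 176.432/166.187 = 1.062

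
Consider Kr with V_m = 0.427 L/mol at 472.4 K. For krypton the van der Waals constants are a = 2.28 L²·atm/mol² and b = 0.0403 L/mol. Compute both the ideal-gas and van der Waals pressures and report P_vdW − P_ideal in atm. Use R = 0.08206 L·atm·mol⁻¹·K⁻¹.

Ideal: P_ideal = RT/V_m = (0.08206)(472.4)/0.427 = 90.7849 atm
vdW: P = RT/(V_m − b) − a/V_m² = 38.7651/0.386700 − 2.28/0.182329 = 100.246 − 12.5049 = 87.741 atm
ΔP = 87.741 − 90.7849 = -3.04 atm

ΔP ≈ -3.04 atm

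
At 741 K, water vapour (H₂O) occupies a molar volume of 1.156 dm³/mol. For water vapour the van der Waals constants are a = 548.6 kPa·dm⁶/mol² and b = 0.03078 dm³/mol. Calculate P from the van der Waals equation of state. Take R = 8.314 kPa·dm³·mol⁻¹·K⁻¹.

P = RT/(V_m − b) − a/V_m²
RT/(V_m − b) = (8.314)(741)/(1.156 − 0.03078) = 6160.7/1.1252 = 5475.2 kPa
a/V_m² = 548.6/(1.156)² = 410.53 kPa
P = 5475.2 − 410.53 = 5065 kPa

P ≈ 5065 kPa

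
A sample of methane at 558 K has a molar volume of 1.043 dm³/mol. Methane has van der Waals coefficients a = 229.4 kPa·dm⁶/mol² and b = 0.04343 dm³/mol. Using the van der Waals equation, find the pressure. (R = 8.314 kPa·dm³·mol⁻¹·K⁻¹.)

P ≈ 4430 kPa

P = RT/(V_m − b) − a/V_m²
RT/(V_m − b) = (8.314)(558)/(1.043 − 0.04343) = 4639.2/0.99957 = 4641.2 kPa
a/V_m² = 229.4/(1.043)² = 210.87 kPa
P = 4641.2 − 210.87 = 4430 kPa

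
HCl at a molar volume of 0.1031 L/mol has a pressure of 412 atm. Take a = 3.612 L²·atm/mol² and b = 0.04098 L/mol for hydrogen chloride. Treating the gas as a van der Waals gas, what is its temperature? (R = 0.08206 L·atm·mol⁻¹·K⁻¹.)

T ≈ 569.1 K

T = (P + a/V_m²)(V_m − b)/R
P + a/V_m² = 412 + 3.612/(0.1031)² = 751.81 atm
V_m − b = 0.1031 − 0.04098 = 0.062120 L/mol
T = (751.81)(0.062120)/0.08206 = 569.1 K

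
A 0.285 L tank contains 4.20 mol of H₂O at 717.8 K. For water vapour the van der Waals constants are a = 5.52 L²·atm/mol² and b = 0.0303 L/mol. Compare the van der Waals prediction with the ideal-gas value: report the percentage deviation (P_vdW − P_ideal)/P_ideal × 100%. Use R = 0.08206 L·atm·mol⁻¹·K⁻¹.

Ideal: P_ideal = nRT/V = (4.20)(0.08206)(717.8)/0.285 = 868.039 atm
vdW: P = nRT/(V − nb) − a n²/V² = 247.391/0.157740 − 97.3728/0.0812250 = 1568.35 − 1198.80 = 369.55 atm
% deviation = (369.55 − 868.039)/868.039 × 100% = -57.43%

-57.43 %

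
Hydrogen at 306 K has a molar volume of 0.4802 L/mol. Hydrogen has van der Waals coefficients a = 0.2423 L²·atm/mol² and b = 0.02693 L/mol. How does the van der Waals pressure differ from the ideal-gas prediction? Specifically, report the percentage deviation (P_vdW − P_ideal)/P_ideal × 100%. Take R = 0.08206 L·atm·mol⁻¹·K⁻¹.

Ideal: P_ideal = RT/V_m = (0.08206)(306)/0.4802 = 52.2915 atm
vdW: P = RT/(V_m − b) − a/V_m² = 25.1104/0.453270 − 0.2423/0.230592 = 55.3983 − 1.05077 = 54.3475 atm
% deviation = (54.3475 − 52.2915)/52.2915 × 100% = 3.93%

3.93 %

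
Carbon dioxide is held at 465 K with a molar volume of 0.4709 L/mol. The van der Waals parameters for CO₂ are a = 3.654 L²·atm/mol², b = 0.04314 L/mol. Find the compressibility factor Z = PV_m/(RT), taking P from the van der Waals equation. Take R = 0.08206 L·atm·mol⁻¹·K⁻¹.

Z ≈ 0.8975

P = RT/(V_m − b) − a/V_m² = (0.08206)(465)/(0.4709 − 0.04314) − 3.654/(0.4709)²
  = 38.158/0.42776 − 16.478 = 89.204 − 16.478 = 72.726 atm
Z = PV_m/(RT) = (72.726)(0.4709)/((0.08206)(465)) = 34.247/38.158 = 0.8975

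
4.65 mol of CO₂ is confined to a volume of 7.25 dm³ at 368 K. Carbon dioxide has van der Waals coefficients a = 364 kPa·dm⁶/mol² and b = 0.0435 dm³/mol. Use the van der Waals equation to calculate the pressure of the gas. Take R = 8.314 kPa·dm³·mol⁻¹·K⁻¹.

P ≈ 1869 kPa

P = nRT/(V − nb) − a n²/V²
nRT/(V − nb) = (4.65)(8.314)(368)/(7.25 − 4.65×0.0435) = 14227/7.0477 = 2018.7 kPa
a n²/V² = (364)(4.65)²/(7.25)² = 149.74 kPa
P = 2018.7 − 149.74 = 1869 kPa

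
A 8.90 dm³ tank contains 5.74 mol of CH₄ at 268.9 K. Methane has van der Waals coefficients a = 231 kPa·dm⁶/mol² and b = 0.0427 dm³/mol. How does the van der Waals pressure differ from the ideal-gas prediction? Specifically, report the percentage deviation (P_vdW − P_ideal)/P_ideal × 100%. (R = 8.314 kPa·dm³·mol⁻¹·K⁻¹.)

-3.83 %

Ideal: P_ideal = nRT/V = (5.74)(8.314)(268.9)/8.90 = 1441.86 kPa
vdW: P = nRT/(V − nb) − a n²/V² = 12832.5/8.65490 − 7610.90/79.2100 = 1482.69 − 96.0851 = 1386.60 kPa
% deviation = (1386.60 − 1441.86)/1441.86 × 100% = -3.83%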